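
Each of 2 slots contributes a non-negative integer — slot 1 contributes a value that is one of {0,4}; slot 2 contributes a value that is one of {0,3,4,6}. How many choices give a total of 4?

2

The generating function for the choices is (1 + z^4)·(1 + z^3 + z^4 + z^6); the count is [z^4].
(1 + z^4) has coefficients 1,0,0,0,1 for degrees 0…4.
(1 + z^3 + z^4 + z^6) has coefficients 1,0,0,1,1 for degrees 0…4.
[z^4] = 1·1 + 1·1 = 2.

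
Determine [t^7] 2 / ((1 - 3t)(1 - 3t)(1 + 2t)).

22004

The denominator gives the recurrence a_n = 4a_(n−1) + 3a_(n−2) − 18a_(n−3) for n ≥ 3; the numerator fixes a_0 = 2, a_1 = 8, a_2 = 38.
Iterating: 2, 8, 38, 140, 530, 1856, 6494, 22004, so a_7 = 22004.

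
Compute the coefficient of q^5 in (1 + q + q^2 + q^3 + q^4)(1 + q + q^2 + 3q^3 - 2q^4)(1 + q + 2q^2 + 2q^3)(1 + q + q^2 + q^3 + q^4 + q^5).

(1 + q + q^2 + q^3 + q^4) has coefficients 1,1,1,1,1 for degrees 0…4.
(1 + q + q^2 + 3q^3 - 2q^4) has coefficients 1,1,1,3,-2,0 for degrees 0…5.
Multiplying by (1 + q + 2q^2 + 2q^3) gives running coefficients 1,2,4,8,5,6 for degrees 0…5.
Finally multiplying by (1 + q + q^2 + q^3 + q^4 + q^5), the product of all factors after the first has coefficients 1,3,7,15,20,26 for degrees 0…5.
[q^5] = 1·26 + 1·20 + 1·15 + 1·7 + 1·3 = 71.

71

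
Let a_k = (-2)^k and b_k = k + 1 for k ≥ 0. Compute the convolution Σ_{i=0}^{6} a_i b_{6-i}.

The convolution is the x^6 coefficient of A(x)B(x).
Σ = 1·7 − 2·6 + 4·5 − 8·4 + 16·3 − 32·2 + 64·1 = 31.

31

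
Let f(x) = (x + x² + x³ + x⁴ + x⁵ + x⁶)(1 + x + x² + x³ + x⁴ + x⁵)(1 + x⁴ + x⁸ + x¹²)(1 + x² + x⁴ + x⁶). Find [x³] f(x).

(x + x² + x³ + x⁴ + x⁵ + x⁶) has coefficients 0,1,1,1 for degrees 0…3.
(1 + x + x² + x³ + x⁴ + x⁵) has coefficients 1,1,1,1 for degrees 0…3.
Multiplying by (1 + x⁴ + x⁸ + x¹²) gives running coefficients 1,1,1,1 for degrees 0…3.
Finally multiplying by (1 + x² + x⁴ + x⁶), the product of all factors after the first has coefficients 1,1,2,2 for degrees 0…3.
[x³] = 1·2 + 1·1 + 1·1 = 4.

4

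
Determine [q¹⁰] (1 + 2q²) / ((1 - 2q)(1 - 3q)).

213441

The denominator gives the recurrence a_n = 5a_(n−1) − 6a_(n−2) for n ≥ 3; the numerator fixes a_0 = 1, a_1 = 5, a_2 = 21.
Iterating: 1, 5, 21, 75, 249, 795, 2481, 7635, 23289, 70635, 213441, so a_10 = 213441.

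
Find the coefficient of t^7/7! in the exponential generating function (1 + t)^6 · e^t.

37633

The EGF product rule gives c_7 = Σ_{k_1+k_2=7} C(7; k_1,k_2) · ∏ g_i(k_i), where (1+t)^6 gives the falling factorial (6)_k; e^t gives (1)^k.
g_1(k) for k = 0…7: 1, 6, 30, 120, 360, 720, 720, 0.
g_2(k) for k = 0…7: 1, 1, 1, 1, 1, 1, 1, 1.
c_7 = Σ_k C(7,k)·g_1(k)·g_2(7−k) = 1·1·1 + 7·6·1 + 21·30·1 + 35·120·1 + 35·360·1 + 21·720·1 + 7·720·1 = 1 + 42 + 630 + 4200 + 12600 + 15120 + 5040 = 37633.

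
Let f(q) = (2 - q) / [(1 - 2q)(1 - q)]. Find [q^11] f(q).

6143

The denominator gives the recurrence a_n = 3a_(n−1) − 2a_(n−2) for n ≥ 3; the numerator fixes a_0 = 2, a_1 = 5, a_2 = 11.
Iterating: 2, 5, 11, 23, 47, 95, 191, 383, 767, 1535, 3071, 6143, so a_11 = 6143.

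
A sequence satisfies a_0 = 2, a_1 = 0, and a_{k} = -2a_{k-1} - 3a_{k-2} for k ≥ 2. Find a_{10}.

-438

The ordinary generating function has denominator 1 + 2t + 3t^2.
Iterating the recurrence: a_0,…,a_{10} = 2, 0, -6, 12, -6, -24, 66, -60, -78, 336, -438.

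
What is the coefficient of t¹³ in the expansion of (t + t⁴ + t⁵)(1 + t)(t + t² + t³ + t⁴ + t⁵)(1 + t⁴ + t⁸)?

7

(t + t⁴ + t⁵) has coefficients 0,1,0,0,1,1 for degrees 0…5.
(1 + t) has coefficients 1,1,0,0,0,0,0,0,0,0,0,0,0,0 for degrees 0…13.
Multiplying by (t + t² + t³ + t⁴ + t⁵) gives running coefficients 0,1,2,2,2,2,1,0,0,0,0,0,0,0 for degrees 0…13.
Finally multiplying by (1 + t⁴ + t⁸), the product of all factors after the first has coefficients 0,1,2,2,2,3,3,2,2,3,3,2,2,2 for degrees 0…13.
[t¹³] = 1·2 + 1·3 + 1·2 = 7.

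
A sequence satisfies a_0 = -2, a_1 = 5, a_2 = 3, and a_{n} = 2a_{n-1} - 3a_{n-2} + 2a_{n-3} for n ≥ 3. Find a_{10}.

-57

The ordinary generating function has denominator 1 - 2x + 3x^2 - 2x^3.
Iterating the recurrence: a_0,…,a_{10} = -2, 5, 3, -13, -25, -5, 39, 43, -41, -133, -57.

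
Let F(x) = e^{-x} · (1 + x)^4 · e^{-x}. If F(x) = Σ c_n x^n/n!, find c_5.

48

The EGF product rule gives c_5 = Σ_{k_1+k_2+k_3=5} C(5; k_1,k_2,k_3) · ∏ g_i(k_i), where e^{-x} gives (-1)^k; (1+x)^4 gives the falling factorial (4)_k; e^{-x} gives (-1)^k.
g_1(k) for k = 0…5: 1, -1, 1, -1, 1, -1.
g_2(k) for k = 0…5: 1, 4, 12, 24, 24, 0.
g_3(k) for k = 0…5: 1, -1, 1, -1, 1, -1.
First combine the last two factors: h(k) = Σ_j C(k,j)·g_2(j)·g_3(k−j) for k = 0…5: 1, 3, 5, -1, -15, 19.
c_5 = Σ_k C(5,k)·g_1(k)·h(5−k) = 1·1·19 + 5·(-1)·(-15) + 10·1·(-1) + 10·(-1)·5 + 5·1·3 + 1·(-1)·1 = 19 + 75 − 10 − 50 + 15 − 1 = 48.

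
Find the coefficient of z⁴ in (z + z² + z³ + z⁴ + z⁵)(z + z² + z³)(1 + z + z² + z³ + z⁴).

(z + z² + z³ + z⁴ + z⁵) has coefficients 0,1,1,1,1 for degrees 0…4.
(z + z² + z³) has coefficients 0,1,1,1,0 for degrees 0…4.
Finally multiplying by (1 + z + z² + z³ + z⁴), the product of all factors after the first has coefficients 0,1,2,3,3 for degrees 0…4.
[z⁴] = 1·3 + 1·2 + 1·1 + 1·0 = 6.

6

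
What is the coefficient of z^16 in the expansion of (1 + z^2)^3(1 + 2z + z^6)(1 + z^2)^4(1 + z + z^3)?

37

(1 + z^2)^3 has coefficients 1,0,3,0,3,0,1 for degrees 0…6.
(1 + 2z + z^6) has coefficients 1,2,0,0,0,0,1,0,0,0,0,0,0,0,0,0,0 for degrees 0…16.
Multiplying by (1 + z^2)^4 gives running coefficients 1,2,4,8,6,12,5,8,5,2,6,0,4,0,1,0,0 for degrees 0…16.
Finally multiplying by (1 + z + z^3), the product of all factors after the first has coefficients 1,3,6,13,16,22,25,19,25,12,16,11,6,10,1,5,0 for degrees 0…16.
[z^16] = 1·0 + 3·1 + 3·6 + 1·16 = 37.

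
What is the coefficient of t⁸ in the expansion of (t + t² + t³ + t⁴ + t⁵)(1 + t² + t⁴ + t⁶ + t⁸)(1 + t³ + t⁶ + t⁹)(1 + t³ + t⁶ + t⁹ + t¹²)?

(t + t² + t³ + t⁴ + t⁵) has coefficients 0,1,1,1,1,1 for degrees 0…5.
(1 + t² + t⁴ + t⁶ + t⁸) has coefficients 1,0,1,0,1,0,1,0,1 for degrees 0…8.
Multiplying by (1 + t³ + t⁶ + t⁹) gives running coefficients 1,0,1,1,1,1,2,1,2 for degrees 0…8.
Finally multiplying by (1 + t³ + t⁶ + t⁹ + t¹²), the product of all factors after the first has coefficients 1,0,1,2,1,2,4,2,4 for degrees 0…8.
[t⁸] = 1·2 + 1·4 + 1·2 + 1·1 + 1·2 = 11.

11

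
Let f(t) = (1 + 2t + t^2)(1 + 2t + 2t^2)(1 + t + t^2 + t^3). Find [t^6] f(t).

(1 + 2t + t^2) has coefficients 1,2,1 for degrees 0…2.
(1 + 2t + 2t^2) has coefficients 1,2,2,0,0,0,0 for degrees 0…6.
Finally multiplying by (1 + t + t^2 + t^3), the product of all factors after the first has coefficients 1,3,5,5,4,2,0 for degrees 0…6.
[t^6] = 1·0 + 2·2 + 1·4 = 8.

8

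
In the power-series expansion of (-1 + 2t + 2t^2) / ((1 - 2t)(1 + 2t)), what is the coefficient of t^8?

-128

The denominator gives the recurrence a_n = 4a_(n−2) for n ≥ 3; the numerator fixes a_0 = -1, a_1 = 2, a_2 = -2.
Iterating: -1, 2, -2, 8, -8, 32, -32, 128, -128, so a_8 = -128.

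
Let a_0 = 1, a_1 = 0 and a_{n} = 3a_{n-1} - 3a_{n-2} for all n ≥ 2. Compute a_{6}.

-27

The ordinary generating function has denominator 1 - 3t + 3t^2.
Iterating the recurrence: a_0,…,a_{6} = 1, 0, -3, -9, -18, -27, -27.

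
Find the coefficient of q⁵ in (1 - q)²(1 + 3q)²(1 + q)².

6

(1 - q)² has coefficients 1,-2,1 for degrees 0…2.
(1 + 3q)² has coefficients 1,6,9,0,0,0 for degrees 0…5.
Finally multiplying by (1 + q)², the product of all factors after the first has coefficients 1,8,22,24,9,0 for degrees 0…5.
[q⁵] = 1·0 − 2·9 + 1·24 = 6.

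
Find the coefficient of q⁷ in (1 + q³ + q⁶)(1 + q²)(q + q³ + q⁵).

(1 + q³ + q⁶) has coefficients 1,0,0,1,0,0,1 for degrees 0…6.
(1 + q²) has coefficients 1,0,1,0,0,0,0,0 for degrees 0…7.
Finally multiplying by (q + q³ + q⁵), the product of all factors after the first has coefficients 0,1,0,2,0,2,0,1 for degrees 0…7.
[q⁷] = 1·1 + 1·0 + 1·1 = 2.

2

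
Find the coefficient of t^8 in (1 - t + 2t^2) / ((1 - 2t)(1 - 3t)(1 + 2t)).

10344

The denominator gives the recurrence a_n = 3a_(n−1) + 4a_(n−2) − 12a_(n−3) for n ≥ 3; the numerator fixes a_0 = 1, a_1 = 2, a_2 = 12.
Iterating: 1, 2, 12, 32, 120, 344, 1128, 3320, 10344, so a_8 = 10344.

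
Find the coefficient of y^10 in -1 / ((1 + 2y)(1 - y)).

Partial fractions give a closed form: a_n = (-2/3)·(-2)^n + (-1/3)·1^n.
At n = 10: a_10 = -683.

-683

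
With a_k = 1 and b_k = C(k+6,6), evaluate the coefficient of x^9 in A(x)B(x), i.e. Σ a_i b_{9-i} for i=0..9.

This is [x^9] in the product of the two ordinary generating functions.
Σ = 1·5005 + 1·3003 + 1·1716 + 1·924 + 1·462 + 1·210 + 1·84 + 1·28 + 1·7 + 1·1 = 11440.

11440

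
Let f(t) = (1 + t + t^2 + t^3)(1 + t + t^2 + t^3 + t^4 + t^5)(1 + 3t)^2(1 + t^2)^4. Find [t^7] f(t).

(1 + t + t^2 + t^3) has coefficients 1,1,1,1 for degrees 0…3.
(1 + t + t^2 + t^3 + t^4 + t^5) has coefficients 1,1,1,1,1,1,0,0 for degrees 0…7.
Multiplying by (1 + 3t)^2 gives running coefficients 1,7,16,16,16,16,15,9 for degrees 0…7.
Finally multiplying by (1 + t^2)^4, the product of all factors after the first has coefficients 1,7,20,44,86,122,179,197 for degrees 0…7.
[t^7] = 1·197 + 1·179 + 1·122 + 1·86 = 584.

584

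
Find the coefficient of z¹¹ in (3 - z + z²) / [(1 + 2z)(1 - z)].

The denominator gives the recurrence a_n = −a_(n−1) + 2a_(n−2) for n ≥ 3; the numerator fixes a_0 = 3, a_1 = -4, a_2 = 11.
Iterating: 3, -4, 11, -19, 41, -79, 161, -319, 641, -1279, 2561, -5119, so a_11 = -5119.

-5119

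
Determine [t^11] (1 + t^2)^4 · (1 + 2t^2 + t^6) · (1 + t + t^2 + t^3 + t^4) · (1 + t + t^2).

(1 + t^2)^4 has coefficients 1,0,4,0,6,0,4,0,1 for degrees 0…8.
(1 + 2t^2 + t^6) has coefficients 1,0,2,0,0,0,1,0,0,0,0,0 for degrees 0…11.
Multiplying by (1 + t + t^2 + t^3 + t^4) gives running coefficients 1,1,3,3,3,2,3,1,1,1,1,0 for degrees 0…11.
Finally multiplying by (1 + t + t^2), the product of all factors after the first has coefficients 1,2,5,7,9,8,8,6,5,3,3,2 for degrees 0…11.
[t^11] = 1·2 + 4·3 + 6·6 + 4·8 + 1·7 = 89.

89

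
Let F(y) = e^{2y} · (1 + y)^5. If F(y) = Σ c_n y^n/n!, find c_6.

The EGF product rule gives c_6 = Σ_{k_1+k_2=6} C(6; k_1,k_2) · ∏ g_i(k_i), where e^{2y} gives (2)^k; (1+y)^5 gives the falling factorial (5)_k.
g_1(k) for k = 0…6: 1, 2, 4, 8, 16, 32, 64.
g_2(k) for k = 0…6: 1, 5, 20, 60, 120, 120, 0.
c_6 = Σ_k C(6,k)·g_1(k)·g_2(6−k) = 6·2·120 + 15·4·120 + 20·8·60 + 15·16·20 + 6·32·5 + 1·64·1 = 1440 + 7200 + 9600 + 4800 + 960 + 64 = 24064.

24064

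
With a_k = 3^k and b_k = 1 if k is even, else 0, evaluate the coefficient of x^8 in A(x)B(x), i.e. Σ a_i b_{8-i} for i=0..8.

The convolution is the x^8 coefficient of A(x)B(x).
Σ = 1·1 + 3·0 + 9·1 + 27·0 + 81·1 + 243·0 + 729·1 + 2187·0 + 6561·1 = 7381.

7381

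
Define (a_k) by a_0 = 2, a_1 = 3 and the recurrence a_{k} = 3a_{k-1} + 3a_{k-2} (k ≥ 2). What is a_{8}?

42687

The ordinary generating function has denominator 1 - 3t - 3t^2.
Iterating the recurrence: a_0,…,a_{8} = 2, 3, 15, 54, 207, 783, 2970, 11259, 42687.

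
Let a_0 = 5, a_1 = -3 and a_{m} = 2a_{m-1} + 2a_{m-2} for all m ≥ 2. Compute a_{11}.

The ordinary generating function has denominator 1 - 2q - 2q^2.
Iterating the recurrence: a_0,…,a_{11} = 5, -3, 4, 2, 12, 28, 80, 216, 592, 1616, 4416, 12064.

12064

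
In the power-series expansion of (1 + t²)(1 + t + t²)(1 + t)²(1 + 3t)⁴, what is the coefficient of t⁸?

(1 + t²) has coefficients 1,0,1 for degrees 0…2.
(1 + t + t²) has coefficients 1,1,1,0,0,0,0,0,0 for degrees 0…8.
Multiplying by (1 + t)² gives running coefficients 1,3,4,3,1,0,0,0,0 for degrees 0…8.
Finally multiplying by (1 + 3t)⁴, the product of all factors after the first has coefficients 1,15,94,321,658,849,702,351,81 for degrees 0…8.
[t⁸] = 1·81 + 1·702 = 783.

783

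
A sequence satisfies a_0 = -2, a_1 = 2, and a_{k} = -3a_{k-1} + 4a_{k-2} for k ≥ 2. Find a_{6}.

The ordinary generating function has denominator 1 + 3y - 4y^2.
Iterating the recurrence: a_0,…,a_{6} = -2, 2, -14, 50, -206, 818, -3278.

-3278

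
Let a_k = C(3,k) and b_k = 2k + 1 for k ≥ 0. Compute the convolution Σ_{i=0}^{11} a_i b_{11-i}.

160

Write out a_i and b_{11-i} for i = 0,…,11 and sum the products.
Σ = 1·23 + 3·21 + 3·19 + 1·17 + 0·15 + 0·13 + 0·11 + 0·9 + 0·7 + 0·5 + 0·3 + 0·1 = 160.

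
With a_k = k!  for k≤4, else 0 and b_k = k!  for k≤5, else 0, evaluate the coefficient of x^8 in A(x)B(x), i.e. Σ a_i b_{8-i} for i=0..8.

Write out a_i and b_{8-i} for i = 0,…,8 and sum the products.
Σ = 1·0 + 1·0 + 2·0 + 6·120 + 24·24 + 0·6 + 0·2 + 0·1 + 0·1 = 1296.

1296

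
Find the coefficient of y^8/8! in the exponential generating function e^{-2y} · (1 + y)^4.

The EGF product rule gives c_8 = Σ_{k_1+k_2=8} C(8; k_1,k_2) · ∏ g_i(k_i), where e^{-2y} gives (-2)^k; (1+y)^4 gives the falling factorial (4)_k.
g_1(k) for k = 0…8: 1, -2, 4, -8, 16, -32, 64, -128, 256.
g_2(k) for k = 0…8: 1, 4, 12, 24, 24, 0, 0, 0, 0.
c_8 = Σ_k C(8,k)·g_1(k)·g_2(8−k) = 70·16·24 + 56·(-32)·24 + 28·64·12 + 8·(-128)·4 + 1·256·1 = 26880 − 43008 + 21504 − 4096 + 256 = 1536.

1536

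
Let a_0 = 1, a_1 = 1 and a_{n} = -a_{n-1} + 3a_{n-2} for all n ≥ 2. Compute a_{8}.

74

The ordinary generating function has denominator 1 + y - 3y^2.
Iterating the recurrence: a_0,…,a_{8} = 1, 1, 2, 1, 5, -2, 17, -23, 74.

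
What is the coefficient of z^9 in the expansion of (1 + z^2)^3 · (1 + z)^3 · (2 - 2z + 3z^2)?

(1 + z^2)^3 has coefficients 1,0,3,0,3,0,1 for degrees 0…6.
(1 + z)^3 has coefficients 1,3,3,1,0,0,0,0,0,0 for degrees 0…9.
Finally multiplying by (2 - 2z + 3z^2), the product of all factors after the first has coefficients 2,4,3,5,7,3,0,0,0,0 for degrees 0…9.
[z^9] = 1·0 + 3·0 + 3·3 + 1·5 = 14.

14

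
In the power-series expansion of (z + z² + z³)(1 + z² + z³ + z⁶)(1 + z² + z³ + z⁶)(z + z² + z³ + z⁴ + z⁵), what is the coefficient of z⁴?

5

(z + z² + z³) has coefficients 0,1,1,1 for degrees 0…3.
(1 + z² + z³ + z⁶) has coefficients 1,0,1,1,0 for degrees 0…4.
Multiplying by (1 + z² + z³ + z⁶) gives running coefficients 1,0,2,2,1 for degrees 0…4.
Finally multiplying by (z + z² + z³ + z⁴ + z⁵), the product of all factors after the first has coefficients 0,1,1,3,5 for degrees 0…4.
[z⁴] = 1·3 + 1·1 + 1·1 = 5.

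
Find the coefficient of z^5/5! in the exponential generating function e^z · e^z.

The EGF product rule gives c_5 = Σ_{k_1+k_2=5} C(5; k_1,k_2) · ∏ g_i(k_i), where e^z gives (1)^k; e^z gives (1)^k.
g_1(k) for k = 0…5: 1, 1, 1, 1, 1, 1.
g_2(k) for k = 0…5: 1, 1, 1, 1, 1, 1.
c_5 = Σ_k C(5,k)·g_1(k)·g_2(5−k) = 1·1·1 + 5·1·1 + 10·1·1 + 10·1·1 + 5·1·1 + 1·1·1 = 1 + 5 + 10 + 10 + 5 + 1 = 32.

32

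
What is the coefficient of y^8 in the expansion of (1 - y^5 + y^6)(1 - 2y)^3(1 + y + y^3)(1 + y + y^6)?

-4

(1 - y^5 + y^6) has coefficients 1,0,0,0,0,-1,1 for degrees 0…6.
(1 - 2y)^3 has coefficients 1,-6,12,-8,0,0,0,0,0 for degrees 0…8.
Multiplying by (1 + y + y^3) gives running coefficients 1,-5,6,5,-14,12,-8,0,0 for degrees 0…8.
Finally multiplying by (1 + y + y^6), the product of all factors after the first has coefficients 1,-4,1,11,-9,-2,5,-13,6 for degrees 0…8.
[y^8] = 1·6 − 1·11 + 1·1 = -4.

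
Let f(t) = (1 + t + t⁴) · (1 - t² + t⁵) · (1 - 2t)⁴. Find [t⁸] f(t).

-16

(1 + t + t⁴) has coefficients 1,1,0,0,1 for degrees 0…4.
(1 - t² + t⁵) has coefficients 1,0,-1,0,0,1,0,0,0 for degrees 0…8.
Finally multiplying by (1 - 2t)⁴, the product of all factors after the first has coefficients 1,-8,23,-24,-8,33,-24,24,-32 for degrees 0…8.
[t⁸] = 1·(-32) + 1·24 + 1·(-8) = -16.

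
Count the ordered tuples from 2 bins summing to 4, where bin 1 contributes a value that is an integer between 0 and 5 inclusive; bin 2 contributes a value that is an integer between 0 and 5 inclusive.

5

The generating function for the choices is (1 + x + x² + x³ + x⁴ + x⁵)·(1 + x + x² + x³ + x⁴ + x⁵); the count is [x⁴].
(1 + x + x² + x³ + x⁴ + x⁵) has coefficients 1,1,1,1,1 for degrees 0…4.
(1 + x + x² + x³ + x⁴ + x⁵) has coefficients 1,1,1,1,1 for degrees 0…4.
[x⁴] = 1·1 + 1·1 + 1·1 + 1·1 + 1·1 = 5.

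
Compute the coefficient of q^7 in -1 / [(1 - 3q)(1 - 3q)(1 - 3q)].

The denominator gives the recurrence a_n = 9a_(n−1) − 27a_(n−2) + 27a_(n−3) for n ≥ 3; the numerator fixes a_0 = -1, a_1 = -9, a_2 = -54.
Iterating: -1, -9, -54, -270, -1215, -5103, -20412, -78732, so a_7 = -78732.

-78732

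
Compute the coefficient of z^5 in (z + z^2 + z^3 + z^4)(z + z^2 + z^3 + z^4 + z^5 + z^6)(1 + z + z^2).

(z + z^2 + z^3 + z^4) has coefficients 0,1,1,1,1 for degrees 0…4.
(z + z^2 + z^3 + z^4 + z^5 + z^6) has coefficients 0,1,1,1,1,1 for degrees 0…5.
Finally multiplying by (1 + z + z^2), the product of all factors after the first has coefficients 0,1,2,3,3,3 for degrees 0…5.
[z^5] = 1·3 + 1·3 + 1·2 + 1·1 = 9.

9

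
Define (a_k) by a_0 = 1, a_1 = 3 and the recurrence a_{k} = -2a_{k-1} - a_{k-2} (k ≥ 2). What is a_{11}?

The ordinary generating function has denominator 1 + 2y + y^2.
Iterating the recurrence: a_0,…,a_{11} = 1, 3, -7, 11, -15, 19, -23, 27, -31, 35, -39, 43.

43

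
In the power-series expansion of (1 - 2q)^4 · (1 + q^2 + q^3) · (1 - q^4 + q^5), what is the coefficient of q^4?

31

(1 - 2q)^4 has coefficients 1,-8,24,-32,16 for degrees 0…4.
(1 + q^2 + q^3) has coefficients 1,0,1,1,0 for degrees 0…4.
Finally multiplying by (1 - q^4 + q^5), the product of all factors after the first has coefficients 1,0,1,1,-1 for degrees 0…4.
[q^4] = 1·(-1) − 8·1 + 24·1 − 32·0 + 16·1 = 31.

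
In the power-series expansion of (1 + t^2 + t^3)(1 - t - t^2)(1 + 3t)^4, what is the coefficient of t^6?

(1 + t^2 + t^3) has coefficients 1,0,1,1 for degrees 0…3.
(1 - t - t^2) has coefficients 1,-1,-1,0,0,0,0 for degrees 0…6.
Finally multiplying by (1 + 3t)^4, the product of all factors after the first has coefficients 1,11,41,42,-81,-189,-81 for degrees 0…6.
[t^6] = 1·(-81) + 1·(-81) + 1·42 = -120.

-120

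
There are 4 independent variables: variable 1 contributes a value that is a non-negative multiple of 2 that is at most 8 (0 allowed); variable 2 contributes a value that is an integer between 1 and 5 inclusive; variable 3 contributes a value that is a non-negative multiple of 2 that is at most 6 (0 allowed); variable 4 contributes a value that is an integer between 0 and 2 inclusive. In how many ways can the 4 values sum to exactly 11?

30

The generating function for the choices is (1 + z^2 + z^4 + z^6 + z^8)·(z + z^2 + z^3 + z^4 + z^5)·(1 + z^2 + z^4 + z^6)·(1 + z + z^2); the count is [z^11].
(1 + z^2 + z^4 + z^6 + z^8) has coefficients 1,0,1,0,1,0,1,0,1 for degrees 0…8.
(z + z^2 + z^3 + z^4 + z^5) has coefficients 0,1,1,1,1,1,0,0,0,0,0,0 for degrees 0…11.
Multiplying by (1 + z^2 + z^4 + z^6) gives running coefficients 0,1,1,2,2,3,2,3,2,2,1,1 for degrees 0…11.
Finally multiplying by (1 + z + z^2), the product of all factors after the first has coefficients 0,1,2,4,5,7,7,8,7,7,5,4 for degrees 0…11.
[z^11] = 1·4 + 1·7 + 1·8 + 1·7 + 1·4 = 30.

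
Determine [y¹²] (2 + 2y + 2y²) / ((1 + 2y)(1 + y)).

The denominator gives the recurrence a_n = −3a_(n−1) − 2a_(n−2) for n ≥ 3; the numerator fixes a_0 = 2, a_1 = -4, a_2 = 10.
Iterating: 2, -4, 10, -22, 46, -94, 190, -382, 766, -1534, 3070, -6142, 12286, so a_12 = 12286.

12286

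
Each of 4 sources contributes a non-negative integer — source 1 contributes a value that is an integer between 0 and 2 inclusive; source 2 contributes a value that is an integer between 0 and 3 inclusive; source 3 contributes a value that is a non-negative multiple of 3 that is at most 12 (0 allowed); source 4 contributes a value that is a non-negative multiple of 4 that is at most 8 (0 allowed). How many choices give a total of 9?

10

The generating function for the choices is (1 + z + z^2)·(1 + z + z^2 + z^3)·(1 + z^3 + z^6 + z^9 + z^12)·(1 + z^4 + z^8); the count is [z^9].
(1 + z + z^2) has coefficients 1,1,1 for degrees 0…2.
(1 + z + z^2 + z^3) has coefficients 1,1,1,1,0,0,0,0,0,0 for degrees 0…9.
Multiplying by (1 + z^3 + z^6 + z^9 + z^12) gives running coefficients 1,1,1,2,1,1,2,1,1,2 for degrees 0…9.
Finally multiplying by (1 + z^4 + z^8), the product of all factors after the first has coefficients 1,1,1,2,2,2,3,3,3,4 for degrees 0…9.
[z^9] = 1·4 + 1·3 + 1·3 = 10.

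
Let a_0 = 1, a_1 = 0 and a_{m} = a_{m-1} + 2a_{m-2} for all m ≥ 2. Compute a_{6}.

22

The ordinary generating function has denominator 1 - t - 2t^2.
Iterating the recurrence: a_0,…,a_{6} = 1, 0, 2, 2, 6, 10, 22.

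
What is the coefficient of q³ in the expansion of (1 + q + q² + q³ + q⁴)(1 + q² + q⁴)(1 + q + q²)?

(1 + q + q² + q³ + q⁴) has coefficients 1,1,1,1 for degrees 0…3.
(1 + q² + q⁴) has coefficients 1,0,1,0 for degrees 0…3.
Finally multiplying by (1 + q + q²), the product of all factors after the first has coefficients 1,1,2,1 for degrees 0…3.
[q³] = 1·1 + 1·2 + 1·1 + 1·1 = 5.

5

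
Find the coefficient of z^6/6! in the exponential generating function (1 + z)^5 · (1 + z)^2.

5040

The EGF product rule gives c_6 = Σ_{k_1+k_2=6} C(6; k_1,k_2) · ∏ g_i(k_i), where (1+z)^5 gives the falling factorial (5)_k; (1+z)^2 gives the falling factorial (2)_k.
g_1(k) for k = 0…6: 1, 5, 20, 60, 120, 120, 0.
g_2(k) for k = 0…6: 1, 2, 2, 0, 0, 0, 0.
c_6 = Σ_k C(6,k)·g_1(k)·g_2(6−k) = 15·120·2 + 6·120·2 = 3600 + 1440 = 5040.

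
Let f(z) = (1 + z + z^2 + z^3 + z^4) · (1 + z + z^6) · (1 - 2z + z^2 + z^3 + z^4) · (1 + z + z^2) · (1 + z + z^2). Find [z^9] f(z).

(1 + z + z^2 + z^3 + z^4) has coefficients 1,1,1,1,1 for degrees 0…4.
(1 + z + z^6) has coefficients 1,1,0,0,0,0,1,0,0,0 for degrees 0…9.
Multiplying by (1 - 2z + z^2 + z^3 + z^4) gives running coefficients 1,-1,-1,2,2,1,1,-2,1,1 for degrees 0…9.
Multiplying by (1 + z + z^2) gives running coefficients 1,0,-1,0,3,5,4,0,0,0 for degrees 0…9.
Finally multiplying by (1 + z + z^2), the product of all factors after the first has coefficients 1,1,0,-1,2,8,12,9,4,0 for degrees 0…9.
[z^9] = 1·0 + 1·4 + 1·9 + 1·12 + 1·8 = 33.

33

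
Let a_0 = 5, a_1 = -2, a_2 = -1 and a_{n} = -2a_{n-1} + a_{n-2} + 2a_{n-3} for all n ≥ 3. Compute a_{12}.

-8185

The ordinary generating function has denominator 1 + 2q - q^2 - 2q^3.
Iterating the recurrence: a_0,…,a_{12} = 5, -2, -1, 10, -25, 58, -121, 250, -505, 1018, -2041, 4090, -8185.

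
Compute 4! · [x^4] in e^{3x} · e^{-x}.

The EGF product rule gives c_4 = Σ_{k_1+k_2=4} C(4; k_1,k_2) · ∏ g_i(k_i), where e^{3x} gives (3)^k; e^{-x} gives (-1)^k.
g_1(k) for k = 0…4: 1, 3, 9, 27, 81.
g_2(k) for k = 0…4: 1, -1, 1, -1, 1.
c_4 = Σ_k C(4,k)·g_1(k)·g_2(4−k) = 1·1·1 + 4·3·(-1) + 6·9·1 + 4·27·(-1) + 1·81·1 = 1 − 12 + 54 − 108 + 81 = 16.

16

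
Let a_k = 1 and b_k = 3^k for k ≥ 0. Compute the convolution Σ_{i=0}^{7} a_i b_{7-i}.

3280

This is [x^7] in the product of the two ordinary generating functions.
Σ = 1·2187 + 1·729 + 1·243 + 1·81 + 1·27 + 1·9 + 1·3 + 1·1 = 3280.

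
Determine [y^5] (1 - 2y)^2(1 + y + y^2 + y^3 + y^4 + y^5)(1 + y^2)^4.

(1 - 2y)^2 has coefficients 1,-4,4 for degrees 0…2.
(1 + y + y^2 + y^3 + y^4 + y^5) has coefficients 1,1,1,1,1,1 for degrees 0…5.
Finally multiplying by (1 + y^2)^4, the product of all factors after the first has coefficients 1,1,5,5,11,11 for degrees 0…5.
[y^5] = 1·11 − 4·11 + 4·5 = -13.

-13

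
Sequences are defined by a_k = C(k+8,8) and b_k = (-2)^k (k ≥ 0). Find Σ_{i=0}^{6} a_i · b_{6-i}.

1585

This is [x^6] in the product of the two ordinary generating functions.
Σ = 1·64 + 9·(-32) + 45·16 + 165·(-8) + 495·4 + 1287·(-2) + 3003·1 = 1585.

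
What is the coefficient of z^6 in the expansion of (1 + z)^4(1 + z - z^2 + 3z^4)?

17

(1 + z)^4 has coefficients 1,4,6,4,1 for degrees 0…4.
(1 + z - z^2 + 3z^4) has coefficients 1,1,-1,0,3,0,0 for degrees 0…6.
[z^6] = 1·0 + 4·0 + 6·3 + 4·0 + 1·(-1) = 17.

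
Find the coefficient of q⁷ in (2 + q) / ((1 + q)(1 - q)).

The denominator gives the recurrence a_n = a_(n−2) for n ≥ 2; the numerator fixes a_0 = 2, a_1 = 1.
Iterating: 2, 1, 2, 1, 2, 1, 2, 1, so a_7 = 1.

1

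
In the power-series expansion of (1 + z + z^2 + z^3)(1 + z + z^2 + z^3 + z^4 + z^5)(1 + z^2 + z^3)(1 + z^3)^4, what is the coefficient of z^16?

67

(1 + z + z^2 + z^3) has coefficients 1,1,1,1 for degrees 0…3.
(1 + z + z^2 + z^3 + z^4 + z^5) has coefficients 1,1,1,1,1,1,0,0,0,0,0,0,0,0,0,0,0 for degrees 0…16.
Multiplying by (1 + z^2 + z^3) gives running coefficients 1,1,2,3,3,3,2,2,1,0,0,0,0,0,0,0,0 for degrees 0…16.
Finally multiplying by (1 + z^3)^4, the product of all factors after the first has coefficients 1,1,2,7,7,11,20,20,25,30,30,30,25,25,20,11,11 for degrees 0…16.
[z^16] = 1·11 + 1·11 + 1·20 + 1·25 = 67.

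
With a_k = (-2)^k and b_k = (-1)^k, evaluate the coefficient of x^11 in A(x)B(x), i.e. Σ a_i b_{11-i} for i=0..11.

-4095

This is [x^11] in the product of the two ordinary generating functions.
Σ = 1·(-1) − 2·1 + 4·(-1) − 8·1 + 16·(-1) − 32·1 + 64·(-1) − 128·1 + 256·(-1) − 512·1 + 1024·(-1) − 2048·1 = -4095.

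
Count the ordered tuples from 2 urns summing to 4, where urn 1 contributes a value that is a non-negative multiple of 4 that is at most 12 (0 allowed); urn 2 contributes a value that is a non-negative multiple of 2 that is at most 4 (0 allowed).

The generating function for the choices is (1 + y^4 + y^8 + y^12)·(1 + y^2 + y^4); the count is [y^4].
(1 + y^4 + y^8 + y^12) has coefficients 1,0,0,0,1 for degrees 0…4.
(1 + y^2 + y^4) has coefficients 1,0,1,0,1 for degrees 0…4.
[y^4] = 1·1 + 1·1 = 2.

2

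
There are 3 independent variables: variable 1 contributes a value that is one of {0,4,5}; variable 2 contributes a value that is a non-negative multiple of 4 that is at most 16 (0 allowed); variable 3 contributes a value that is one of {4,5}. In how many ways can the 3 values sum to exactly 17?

The generating function for the choices is (1 + x^4 + x^5)·(1 + x^4 + x^8 + x^12 + x^16)·(x^4 + x^5); the count is [x^17].
(1 + x^4 + x^5) has coefficients 1,0,0,0,1,1 for degrees 0…5.
(1 + x^4 + x^8 + x^12 + x^16) has coefficients 1,0,0,0,1,0,0,0,1,0,0,0,1,0,0,0,1,0 for degrees 0…17.
Finally multiplying by (x^4 + x^5), the product of all factors after the first has coefficients 0,0,0,0,1,1,0,0,1,1,0,0,1,1,0,0,1,1 for degrees 0…17.
[x^17] = 1·1 + 1·1 + 1·1 = 3.

3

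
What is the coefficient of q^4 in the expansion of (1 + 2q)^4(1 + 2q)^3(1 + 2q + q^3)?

(1 + 2q)^4 has coefficients 1,8,24,32,16 for degrees 0…4.
(1 + 2q)^3 has coefficients 1,6,12,8,0 for degrees 0…4.
Finally multiplying by (1 + 2q + q^3), the product of all factors after the first has coefficients 1,8,24,33,22 for degrees 0…4.
[q^4] = 1·22 + 8·33 + 24·24 + 32·8 + 16·1 = 1134.

1134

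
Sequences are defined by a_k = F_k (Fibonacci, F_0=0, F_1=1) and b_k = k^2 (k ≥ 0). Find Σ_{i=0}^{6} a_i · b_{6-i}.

76

Write out a_i and b_{6-i} for i = 0,…,6 and sum the products.
Σ = 0·36 + 1·25 + 1·16 + 2·9 + 3·4 + 5·1 + 8·0 = 76.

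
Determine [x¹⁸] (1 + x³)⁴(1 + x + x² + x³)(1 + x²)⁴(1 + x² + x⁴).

165

(1 + x³)⁴ has coefficients 1,0,0,4,0,0,6,0,0,4,0,0,1 for degrees 0…12.
(1 + x + x² + x³) has coefficients 1,1,1,1,0,0,0,0,0,0,0,0,0,0,0,0,0,0,0 for degrees 0…18.
Multiplying by (1 + x²)⁴ gives running coefficients 1,1,5,5,10,10,10,10,5,5,1,1,0,0,0,0,0,0,0 for degrees 0…18.
Finally multiplying by (1 + x² + x⁴), the product of all factors after the first has coefficients 1,1,6,6,16,16,25,25,25,25,16,16,6,6,1,1,0,0,0 for degrees 0…18.
[x¹⁸] = 1·0 + 4·1 + 6·6 + 4·25 + 1·25 = 165.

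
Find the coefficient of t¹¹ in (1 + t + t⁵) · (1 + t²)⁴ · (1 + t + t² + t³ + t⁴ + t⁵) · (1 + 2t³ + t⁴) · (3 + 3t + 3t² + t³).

(1 + t + t⁵) has coefficients 1,1,0,0,0,1 for degrees 0…5.
(1 + t²)⁴ has coefficients 1,0,4,0,6,0,4,0,1,0,0,0 for degrees 0…11.
Multiplying by (1 + t + t² + t³ + t⁴ + t⁵) gives running coefficients 1,1,5,5,11,11,14,14,11,11,5,5 for degrees 0…11.
Multiplying by (1 + 2t³ + t⁴) gives running coefficients 1,1,5,7,14,22,29,41,44,50,47,41 for degrees 0…11.
Finally multiplying by (3 + 3t + 3t² + t³), the product of all factors after the first has coefficients 3,6,21,40,79,134,202,290,364,434,464,458 for degrees 0…11.
[t¹¹] = 1·458 + 1·464 + 1·202 = 1124.

1124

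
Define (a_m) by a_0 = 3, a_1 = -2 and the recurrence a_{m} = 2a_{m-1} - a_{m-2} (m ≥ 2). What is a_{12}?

-57

The ordinary generating function has denominator 1 - 2y + y^2.
Iterating the recurrence: a_0,…,a_{12} = 3, -2, -7, -12, -17, -22, -27, -32, -37, -42, -47, -52, -57.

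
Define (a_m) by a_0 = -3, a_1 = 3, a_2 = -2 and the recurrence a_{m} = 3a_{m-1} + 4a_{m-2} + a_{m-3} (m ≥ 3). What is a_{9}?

The ordinary generating function has denominator 1 - 3z - 4z^2 - z^3.
Iterating the recurrence: a_0,…,a_{9} = -3, 3, -2, 3, 4, 22, 85, 347, 1403, 5682.

5682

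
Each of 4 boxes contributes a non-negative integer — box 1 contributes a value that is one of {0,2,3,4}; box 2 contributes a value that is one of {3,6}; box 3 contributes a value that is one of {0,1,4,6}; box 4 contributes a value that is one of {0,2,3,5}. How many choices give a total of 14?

12

The generating function for the choices is (1 + x² + x³ + x⁴)·(x³ + x⁶)·(1 + x + x⁴ + x⁶)·(1 + x² + x³ + x⁵); the count is [x¹⁴].
(1 + x² + x³ + x⁴) has coefficients 1,0,1,1,1 for degrees 0…4.
(x³ + x⁶) has coefficients 0,0,0,1,0,0,1,0,0,0,0,0,0,0,0 for degrees 0…14.
Multiplying by (1 + x + x⁴ + x⁶) gives running coefficients 0,0,0,1,1,0,1,2,0,1,1,0,1,0,0 for degrees 0…14.
Finally multiplying by (1 + x² + x³ + x⁵), the product of all factors after the first has coefficients 0,0,0,1,1,1,3,3,2,5,3,2,5,1,2 for degrees 0…14.
[x¹⁴] = 1·2 + 1·5 + 1·2 + 1·3 = 12.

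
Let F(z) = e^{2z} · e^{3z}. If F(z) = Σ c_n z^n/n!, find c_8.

The EGF product rule gives c_8 = Σ_{k_1+k_2=8} C(8; k_1,k_2) · ∏ g_i(k_i), where e^{2z} gives (2)^k; e^{3z} gives (3)^k.
g_1(k) for k = 0…8: 1, 2, 4, 8, 16, 32, 64, 128, 256.
g_2(k) for k = 0…8: 1, 3, 9, 27, 81, 243, 729, 2187, 6561.
c_8 = Σ_k C(8,k)·g_1(k)·g_2(8−k) = 1·1·6561 + 8·2·2187 + 28·4·729 + 56·8·243 + 70·16·81 + 56·32·27 + 28·64·9 + 8·128·3 + 1·256·1 = 6561 + 34992 + 81648 + 108864 + 90720 + 48384 + 16128 + 3072 + 256 = 390625.

390625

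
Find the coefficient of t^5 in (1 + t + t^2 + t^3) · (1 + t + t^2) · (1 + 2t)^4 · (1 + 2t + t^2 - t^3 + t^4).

647

(1 + t + t^2 + t^3) has coefficients 1,1,1,1 for degrees 0…3.
(1 + t + t^2) has coefficients 1,1,1,0,0,0 for degrees 0…5.
Multiplying by (1 + 2t)^4 gives running coefficients 1,9,33,64,72,48 for degrees 0…5.
Finally multiplying by (1 + 2t + t^2 - t^3 + t^4), the product of all factors after the first has coefficients 1,11,52,138,225,232 for degrees 0…5.
[t^5] = 1·232 + 1·225 + 1·138 + 1·52 = 647.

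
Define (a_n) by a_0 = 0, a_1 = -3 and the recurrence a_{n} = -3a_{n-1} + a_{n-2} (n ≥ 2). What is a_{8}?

11781

The ordinary generating function has denominator 1 + 3z - z^2.
Iterating the recurrence: a_0,…,a_{8} = 0, -3, 9, -30, 99, -327, 1080, -3567, 11781.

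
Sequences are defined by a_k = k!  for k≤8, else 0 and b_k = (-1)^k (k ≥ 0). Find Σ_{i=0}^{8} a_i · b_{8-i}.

Write out a_i and b_{8-i} for i = 0,…,8 and sum the products.
Σ = 1·1 + 1·(-1) + 2·1 + 6·(-1) + 24·1 + 120·(-1) + 720·1 + 5040·(-1) + 40320·1 = 35900.

35900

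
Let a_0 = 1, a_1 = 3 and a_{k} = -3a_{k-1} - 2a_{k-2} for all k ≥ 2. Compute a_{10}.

The ordinary generating function has denominator 1 + 3z + 2z^2.
Iterating the recurrence: a_0,…,a_{10} = 1, 3, -11, 27, -59, 123, -251, 507, -1019, 2043, -4091.

-4091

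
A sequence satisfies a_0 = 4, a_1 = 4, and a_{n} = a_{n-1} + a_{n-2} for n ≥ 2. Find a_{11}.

The ordinary generating function has denominator 1 - x - x^2.
Iterating the recurrence: a_0,…,a_{11} = 4, 4, 8, 12, 20, 32, 52, 84, 136, 220, 356, 576.

576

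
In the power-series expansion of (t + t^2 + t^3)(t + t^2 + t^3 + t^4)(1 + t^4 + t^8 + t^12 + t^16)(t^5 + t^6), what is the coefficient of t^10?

(t + t^2 + t^3) has coefficients 0,1,1,1 for degrees 0…3.
(t + t^2 + t^3 + t^4) has coefficients 0,1,1,1,1,0,0,0,0,0,0 for degrees 0…10.
Multiplying by (1 + t^4 + t^8 + t^12 + t^16) gives running coefficients 0,1,1,1,1,1,1,1,1,1,1 for degrees 0…10.
Finally multiplying by (t^5 + t^6), the product of all factors after the first has coefficients 0,0,0,0,0,0,1,2,2,2,2 for degrees 0…10.
[t^10] = 1·2 + 1·2 + 1·2 = 6.

6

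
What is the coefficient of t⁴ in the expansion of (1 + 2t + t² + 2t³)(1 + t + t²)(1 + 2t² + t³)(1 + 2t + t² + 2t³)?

50

(1 + 2t + t² + 2t³) has coefficients 1,2,1,2 for degrees 0…3.
(1 + t + t²) has coefficients 1,1,1,0,0 for degrees 0…4.
Multiplying by (1 + 2t² + t³) gives running coefficients 1,1,3,3,3 for degrees 0…4.
Finally multiplying by (1 + 2t + t² + 2t³), the product of all factors after the first has coefficients 1,3,6,12,14 for degrees 0…4.
[t⁴] = 1·14 + 2·12 + 1·6 + 2·3 = 50.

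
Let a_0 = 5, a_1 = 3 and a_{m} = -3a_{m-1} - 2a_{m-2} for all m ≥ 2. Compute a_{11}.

16371

The ordinary generating function has denominator 1 + 3q + 2q^2.
Iterating the recurrence: a_0,…,a_{11} = 5, 3, -19, 51, -115, 243, -499, 1011, -2035, 4083, -8179, 16371.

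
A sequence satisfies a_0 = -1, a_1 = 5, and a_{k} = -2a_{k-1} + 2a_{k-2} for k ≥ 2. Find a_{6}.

The ordinary generating function has denominator 1 + 2x - 2x^2.
Iterating the recurrence: a_0,…,a_{6} = -1, 5, -12, 34, -92, 252, -688.

-688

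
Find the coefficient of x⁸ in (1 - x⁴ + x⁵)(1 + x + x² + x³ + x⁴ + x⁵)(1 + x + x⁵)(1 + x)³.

(1 - x⁴ + x⁵) has coefficients 1,0,0,0,-1,1 for degrees 0…5.
(1 + x + x² + x³ + x⁴ + x⁵) has coefficients 1,1,1,1,1,1,0,0,0 for degrees 0…8.
Multiplying by (1 + x + x⁵) gives running coefficients 1,2,2,2,2,3,2,1,1 for degrees 0…8.
Finally multiplying by (1 + x)³, the product of all factors after the first has coefficients 1,5,11,15,16,17,19,18,13 for degrees 0…8.
[x⁸] = 1·13 − 1·16 + 1·15 = 12.

12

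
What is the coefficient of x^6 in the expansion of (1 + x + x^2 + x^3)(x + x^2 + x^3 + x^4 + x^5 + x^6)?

(1 + x + x^2 + x^3) has coefficients 1,1,1,1 for degrees 0…3.
(x + x^2 + x^3 + x^4 + x^5 + x^6) has coefficients 0,1,1,1,1,1,1 for degrees 0…6.
[x^6] = 1·1 + 1·1 + 1·1 + 1·1 = 4.

4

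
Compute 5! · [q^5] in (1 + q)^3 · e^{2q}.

The EGF product rule gives c_5 = Σ_{k_1+k_2=5} C(5; k_1,k_2) · ∏ g_i(k_i), where (1+q)^3 gives the falling factorial (3)_k; e^{2q} gives (2)^k.
g_1(k) for k = 0…5: 1, 3, 6, 6, 0, 0.
g_2(k) for k = 0…5: 1, 2, 4, 8, 16, 32.
c_5 = Σ_k C(5,k)·g_1(k)·g_2(5−k) = 1·1·32 + 5·3·16 + 10·6·8 + 10·6·4 = 32 + 240 + 480 + 240 = 992.

992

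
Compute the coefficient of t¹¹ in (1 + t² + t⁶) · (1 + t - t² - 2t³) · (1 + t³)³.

-9

(1 + t² + t⁶) has coefficients 1,0,1,0,0,0,1 for degrees 0…6.
(1 + t - t² - 2t³) has coefficients 1,1,-1,-2,0,0,0,0,0,0,0,0 for degrees 0…11.
Finally multiplying by (1 + t³)³, the product of all factors after the first has coefficients 1,1,-1,1,3,-3,-3,3,-3,-5,1,-1 for degrees 0…11.
[t¹¹] = 1·(-1) + 1·(-5) + 1·(-3) = -9.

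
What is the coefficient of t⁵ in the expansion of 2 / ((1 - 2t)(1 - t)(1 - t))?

The denominator gives the recurrence a_n = 4a_(n−1) − 5a_(n−2) + 2a_(n−3) for n ≥ 3; the numerator fixes a_0 = 2, a_1 = 8, a_2 = 22.
Iterating: 2, 8, 22, 52, 114, 240, so a_5 = 240.

240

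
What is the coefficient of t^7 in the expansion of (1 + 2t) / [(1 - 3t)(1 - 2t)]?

The denominator gives the recurrence a_n = 5a_(n−1) − 6a_(n−2) for n ≥ 2; the numerator fixes a_0 = 1, a_1 = 7.
Iterating: 1, 7, 29, 103, 341, 1087, 3389, 10423, so a_7 = 10423.

10423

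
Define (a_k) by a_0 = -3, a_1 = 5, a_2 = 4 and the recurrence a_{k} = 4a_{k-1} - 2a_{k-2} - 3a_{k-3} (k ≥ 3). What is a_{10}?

23713

The ordinary generating function has denominator 1 - 4z + 2z^2 + 3z^3.
Iterating the recurrence: a_0,…,a_{10} = -3, 5, 4, 15, 37, 106, 305, 897, 2660, 7931, 23713.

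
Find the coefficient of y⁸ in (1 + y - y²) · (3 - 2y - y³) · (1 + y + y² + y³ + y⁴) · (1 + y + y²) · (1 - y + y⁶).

(1 + y - y²) has coefficients 1,1,-1 for degrees 0…2.
(3 - 2y - y³) has coefficients 3,-2,0,-1,0,0,0,0,0 for degrees 0…8.
Multiplying by (1 + y + y² + y³ + y⁴) gives running coefficients 3,1,1,0,0,-3,-1,-1,0 for degrees 0…8.
Multiplying by (1 + y + y²) gives running coefficients 3,4,5,2,1,-3,-4,-5,-2 for degrees 0…8.
Finally multiplying by (1 - y + y⁶), the product of all factors after the first has coefficients 3,1,1,-3,-1,-4,2,3,8 for degrees 0…8.
[y⁸] = 1·8 + 1·3 − 1·2 = 9.

9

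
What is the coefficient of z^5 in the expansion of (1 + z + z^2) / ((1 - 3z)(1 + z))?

263

The denominator gives the recurrence a_n = 2a_(n−1) + 3a_(n−2) for n ≥ 3; the numerator fixes a_0 = 1, a_1 = 3, a_2 = 10.
Iterating: 1, 3, 10, 29, 88, 263, so a_5 = 263.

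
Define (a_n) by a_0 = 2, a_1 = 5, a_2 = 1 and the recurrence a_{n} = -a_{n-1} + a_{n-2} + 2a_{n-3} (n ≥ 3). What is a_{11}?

The ordinary generating function has denominator 1 + q - q^2 - 2q^3.
Iterating the recurrence: a_0,…,a_{11} = 2, 5, 1, 8, 3, 7, 12, 1, 25, 0, 27, 23.

23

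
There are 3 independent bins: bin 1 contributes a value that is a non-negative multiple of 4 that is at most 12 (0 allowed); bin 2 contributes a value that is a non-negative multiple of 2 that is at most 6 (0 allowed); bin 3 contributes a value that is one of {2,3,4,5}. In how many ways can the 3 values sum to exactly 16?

4

The generating function for the choices is (1 + z^4 + z^8 + z^12)·(1 + z^2 + z^4 + z^6)·(z^2 + z^3 + z^4 + z^5); the count is [z^16].
(1 + z^4 + z^8 + z^12) has coefficients 1,0,0,0,1,0,0,0,1,0,0,0,1 for degrees 0…12.
(1 + z^2 + z^4 + z^6) has coefficients 1,0,1,0,1,0,1,0,0,0,0,0,0,0,0,0,0 for degrees 0…16.
Finally multiplying by (z^2 + z^3 + z^4 + z^5), the product of all factors after the first has coefficients 0,0,1,1,2,2,2,2,2,2,1,1,0,0,0,0,0 for degrees 0…16.
[z^16] = 1·0 + 1·0 + 1·2 + 1·2 = 4.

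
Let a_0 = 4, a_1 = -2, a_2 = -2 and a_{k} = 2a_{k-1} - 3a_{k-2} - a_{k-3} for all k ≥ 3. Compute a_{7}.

The ordinary generating function has denominator 1 - 2t + 3t^2 + t^3.
Iterating the recurrence: a_0,…,a_{7} = 4, -2, -2, -2, 4, 16, 22, -8.

-8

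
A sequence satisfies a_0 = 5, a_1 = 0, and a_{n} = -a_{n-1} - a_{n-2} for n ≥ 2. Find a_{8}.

-5

The ordinary generating function has denominator 1 + z + z^2.
Iterating the recurrence: a_0,…,a_{8} = 5, 0, -5, 5, 0, -5, 5, 0, -5.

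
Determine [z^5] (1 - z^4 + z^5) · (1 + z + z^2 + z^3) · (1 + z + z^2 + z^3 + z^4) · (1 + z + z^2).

(1 - z^4 + z^5) has coefficients 1,0,0,0,-1,1 for degrees 0…5.
(1 + z + z^2 + z^3) has coefficients 1,1,1,1,0,0 for degrees 0…5.
Multiplying by (1 + z + z^2 + z^3 + z^4) gives running coefficients 1,2,3,4,4,3 for degrees 0…5.
Finally multiplying by (1 + z + z^2), the product of all factors after the first has coefficients 1,3,6,9,11,11 for degrees 0…5.
[z^5] = 1·11 − 1·3 + 1·1 = 9.

9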